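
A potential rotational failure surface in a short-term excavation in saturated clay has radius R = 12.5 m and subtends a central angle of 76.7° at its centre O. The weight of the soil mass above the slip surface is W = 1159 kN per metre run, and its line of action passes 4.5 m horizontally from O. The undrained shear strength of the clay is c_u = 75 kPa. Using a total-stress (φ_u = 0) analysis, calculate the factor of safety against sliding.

FS = 3.01

Taking moments about the centre O, the resisting moment is provided by the undrained shear strength acting along the arc:
Arc length L_a = R·θ = 12.5·(76.7°·π/180) = 12.5·1.3387 = 16.73 m
M_R = c_u·L_a·R = 75·16.73·12.5 = 15687.5 kN·m/m
M_D = W·d = 1159·4.5 = 5215.5 kN·m/m
FS = M_R / M_D = 15687.5 / 5215.5 = 3.008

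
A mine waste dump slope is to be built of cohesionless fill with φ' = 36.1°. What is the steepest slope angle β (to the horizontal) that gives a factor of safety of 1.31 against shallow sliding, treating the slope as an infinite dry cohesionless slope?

β = 29.1°

For an infinite dry cohesionless slope FS = tanφ'/tanβ, so tanβ = tanφ' / FS.
tanβ = tan36.1° / 1.31 = 0.7292 / 1.31 = 0.5567
β = arctan(0.5567) = 29.10°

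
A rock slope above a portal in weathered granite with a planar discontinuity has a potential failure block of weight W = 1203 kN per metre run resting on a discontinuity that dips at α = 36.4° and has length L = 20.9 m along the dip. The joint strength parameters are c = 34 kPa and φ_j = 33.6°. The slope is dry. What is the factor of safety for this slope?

Resolving the block weight along and normal to the plane and applying the Mohr–Coulomb strength on the joint:
N' = W cosα = 1203·cos36.4° = 968.3 kN/m
Driving force T = W sinα = 1203·sin36.4° = 713.9 kN/m
Resisting force R = c·L + N'·tanφ_j = 34·20.9 + 968.3·tan33.6° = 710.6 + 643.3 = 1353.9 kN/m
FS = R / T = 1353.9 / 713.9 = 1.897

FS = 1.90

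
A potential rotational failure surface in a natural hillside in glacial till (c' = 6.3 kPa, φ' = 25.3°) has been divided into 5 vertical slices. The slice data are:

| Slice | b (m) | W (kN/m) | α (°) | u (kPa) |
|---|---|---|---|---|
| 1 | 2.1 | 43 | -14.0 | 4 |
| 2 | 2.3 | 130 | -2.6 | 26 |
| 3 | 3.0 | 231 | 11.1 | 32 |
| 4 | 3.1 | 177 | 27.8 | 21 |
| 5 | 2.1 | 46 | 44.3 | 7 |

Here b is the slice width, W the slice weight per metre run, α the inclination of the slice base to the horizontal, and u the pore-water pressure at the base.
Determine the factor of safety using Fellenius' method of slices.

Ordinary method of slices: FS = Σ[c'·Δl_i + (W_i cosα_i − u_i·Δl_i)·tanφ'] / Σ W_i sinα_i, with Δl_i = b_i / cosα_i.
Slice 1: Δl = 2.1/cos(-14.0°) = 2.164 m; N'_1 = 43·cos(-14.0°) − 4·2.164 = 33.1; c'Δl = 13.64; W sinα = -10.4
Slice 2: Δl = 2.3/cos(-2.6°) = 2.302 m; N'_2 = 130·cos(-2.6°) − 26·2.302 = 70.0; c'Δl = 14.50; W sinα = -5.9
Slice 3: Δl = 3.0/cos11.1° = 3.057 m; N'_3 = 231·cos11.1° − 32·3.057 = 128.8; c'Δl = 19.26; W sinα = 44.5
Slice 4: Δl = 3.1/cos27.8° = 3.504 m; N'_4 = 177·cos27.8° − 21·3.504 = 83.0; c'Δl = 22.08; W sinα = 82.6
Slice 5: Δl = 2.1/cos44.3° = 2.934 m; N'_5 = 46·cos44.3° − 7·2.934 = 12.4; c'Δl = 18.49; W sinα = 32.1
Σc'Δl = 88.0 kN/m; ΣN' = 327.3 kN/m; ΣW sinα = 142.9 kN/m
Resisting = 88.0 + 327.3·tan25.3° = 88.0 + 154.7 = 242.7 kN/m
FS = 242.7 / 142.9 = 1.699

FS = 1.70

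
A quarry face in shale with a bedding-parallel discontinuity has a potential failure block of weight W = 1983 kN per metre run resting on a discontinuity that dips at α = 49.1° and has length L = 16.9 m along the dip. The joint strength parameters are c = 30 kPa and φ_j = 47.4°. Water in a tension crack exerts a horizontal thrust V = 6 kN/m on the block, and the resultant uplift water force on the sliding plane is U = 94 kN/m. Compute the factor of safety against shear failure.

Resolving the block weight along and normal to the plane and applying the Mohr–Coulomb strength on the joint:
N' = W cosα − U − V sinα = 1983·cos49.1° − 94 − 6·sin49.1° = 1199.8 kN/m
Driving force T = W sinα + V cosα = 1983·sin49.1° + 6·cos49.1° = 1502.8 kN/m
Resisting force R = c·L + N'·tanφ_j = 30·16.9 + 1199.8·tan47.4° = 507.0 + 1304.8 = 1811.8 kN/m
FS = R / T = 1811.8 / 1502.8 = 1.206

FS = 1.21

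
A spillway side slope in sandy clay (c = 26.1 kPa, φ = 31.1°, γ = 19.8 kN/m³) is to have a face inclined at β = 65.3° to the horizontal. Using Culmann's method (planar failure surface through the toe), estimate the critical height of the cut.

Culmann's analysis gives the critical failure plane at α_cr = (β + φ)/2 = (65.3 + 31.1)/2 = 48.2°, and the critical height
H_c = (4c/γ) · sinβ cosφ / [1 − cos(β − φ)]
    = (4·26.1/19.8) · sin65.3°·cos31.1° / [1 − cos(34.2°)]
    = 5.273 · 0.9085·0.8563 / [1 − 0.8271]
    = 5.273 · 0.7779 / 0.1729
    = 23.72 m

H_c = 23.72 m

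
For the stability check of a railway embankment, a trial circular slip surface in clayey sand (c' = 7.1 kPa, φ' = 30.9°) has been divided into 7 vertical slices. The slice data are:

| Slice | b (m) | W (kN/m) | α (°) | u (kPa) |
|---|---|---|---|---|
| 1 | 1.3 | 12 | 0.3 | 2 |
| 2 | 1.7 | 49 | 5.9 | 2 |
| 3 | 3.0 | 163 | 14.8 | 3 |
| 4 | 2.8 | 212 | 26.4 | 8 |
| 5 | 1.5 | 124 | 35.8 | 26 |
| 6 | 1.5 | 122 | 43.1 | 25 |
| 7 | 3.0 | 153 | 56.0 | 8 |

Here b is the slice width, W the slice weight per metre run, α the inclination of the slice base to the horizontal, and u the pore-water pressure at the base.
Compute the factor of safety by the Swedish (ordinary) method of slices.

Ordinary method of slices: FS = Σ[c'·Δl_i + (W_i cosα_i − u_i·Δl_i)·tanφ'] / Σ W_i sinα_i, with Δl_i = b_i / cosα_i.
Slice 1: Δl = 1.3/cos0.3° = 1.300 m; N'_1 = 12·cos0.3° − 2·1.300 = 9.4; c'Δl = 9.23; W sinα = 0.1
Slice 2: Δl = 1.7/cos5.9° = 1.709 m; N'_2 = 49·cos5.9° − 2·1.709 = 45.3; c'Δl = 12.13; W sinα = 5.0
Slice 3: Δl = 3.0/cos14.8° = 3.103 m; N'_3 = 163·cos14.8° − 3·3.103 = 148.3; c'Δl = 22.03; W sinα = 41.6
Slice 4: Δl = 2.8/cos26.4° = 3.126 m; N'_4 = 212·cos26.4° − 8·3.126 = 164.9; c'Δl = 22.19; W sinα = 94.3
Slice 5: Δl = 1.5/cos35.8° = 1.849 m; N'_5 = 124·cos35.8° − 26·1.849 = 52.5; c'Δl = 13.13; W sinα = 72.5
Slice 6: Δl = 1.5/cos43.1° = 2.054 m; N'_6 = 122·cos43.1° − 25·2.054 = 37.7; c'Δl = 14.59; W sinα = 83.4
Slice 7: Δl = 3.0/cos56.0° = 5.365 m; N'_7 = 153·cos56.0° − 8·5.365 = 42.6; c'Δl = 38.09; W sinα = 126.8
Σc'Δl = 131.4 kN/m; ΣN' = 500.7 kN/m; ΣW sinα = 423.7 kN/m
Resisting = 131.4 + 500.7·tan30.9° = 131.4 + 299.7 = 431.1 kN/m
FS = 431.1 / 423.7 = 1.017

FS = 1.02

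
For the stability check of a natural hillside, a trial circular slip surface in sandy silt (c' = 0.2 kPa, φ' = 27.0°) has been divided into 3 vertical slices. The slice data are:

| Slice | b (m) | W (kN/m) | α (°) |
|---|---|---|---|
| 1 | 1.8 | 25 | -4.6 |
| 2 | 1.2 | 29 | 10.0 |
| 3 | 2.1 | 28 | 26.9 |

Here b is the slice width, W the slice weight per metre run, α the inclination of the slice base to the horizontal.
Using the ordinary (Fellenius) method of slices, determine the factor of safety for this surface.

Ordinary method of slices: FS = Σ[c'·Δl_i + (W_i cosα_i)·tanφ'] / Σ W_i sinα_i, with Δl_i = b_i / cosα_i.
Slice 1: Δl = 1.8/cos(-4.6°) = 1.806 m; N'_1 = 25·cos(-4.6°) = 24.9; c'Δl = 0.36; W sinα = -2.0
Slice 2: Δl = 1.2/cos10.0° = 1.219 m; N'_2 = 29·cos10.0° = 28.6; c'Δl = 0.24; W sinα = 5.0
Slice 3: Δl = 2.1/cos26.9° = 2.355 m; N'_3 = 28·cos26.9° = 25.0; c'Δl = 0.47; W sinα = 12.7
Σc'Δl = 1.1 kN/m; ΣN' = 78.4 kN/m; ΣW sinα = 15.7 kN/m
Resisting = 1.1 + 78.4·tan27.0° = 1.1 + 40.0 = 41.0 kN/m
FS = 41.0 / 15.7 = 2.615

FS = 2.61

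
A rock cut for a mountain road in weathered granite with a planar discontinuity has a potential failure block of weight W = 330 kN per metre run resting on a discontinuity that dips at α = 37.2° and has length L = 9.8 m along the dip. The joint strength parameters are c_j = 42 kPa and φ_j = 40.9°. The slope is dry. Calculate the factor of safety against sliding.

FS = 3.20

Resolving the block weight along and normal to the plane and applying the Mohr–Coulomb strength on the joint:
N' = W cosα = 330·cos37.2° = 262.9 kN/m
Driving force T = W sinα = 330·sin37.2° = 199.5 kN/m
Resisting force R = c_j·L + N'·tanφ_j = 42·9.8 + 262.9·tan40.9° = 411.6 + 227.7 = 639.3 kN/m
FS = R / T = 639.3 / 199.5 = 3.204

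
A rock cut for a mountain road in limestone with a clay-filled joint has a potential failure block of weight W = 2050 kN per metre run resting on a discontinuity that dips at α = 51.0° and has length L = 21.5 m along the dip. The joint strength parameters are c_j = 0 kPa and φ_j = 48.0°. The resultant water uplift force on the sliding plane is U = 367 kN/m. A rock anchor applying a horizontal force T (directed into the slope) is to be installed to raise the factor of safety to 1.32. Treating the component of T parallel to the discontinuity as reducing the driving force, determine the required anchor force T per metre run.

Resolving forces along and normal to the sliding plane, with the horizontal anchor force T adding T·sinα to the effective normal force and T·cosα acting up the plane against the driving force:
FS = [c_jL + (W cosα − U + T sinα) tanφ_j] / [W sinα − T cosα]
Without the anchor: N' = 923.1 kN/m, driving T_d = 1593.1 kN/m, resisting R = 0·21.5 + 923.1·tan48.0° = 1025.2 kN/m, FS = 0.64.
Setting FS = 1.32 and solving for T:
1.32·(1593.1 − T cos51.0°) = 1025.2 + T sin51.0°·tan48.0°
T·(sin51.0°·tan48.0° + 1.32·cos51.0°) = 1.32·1593.1 − 1025.2
T·(0.7771·1.1106 + 1.32·0.6293) = 2103.0 − 1025.2 = 1077.7
T·1.6938 = 1077.7
T = 636.3 kN/m

T = 636 kN/m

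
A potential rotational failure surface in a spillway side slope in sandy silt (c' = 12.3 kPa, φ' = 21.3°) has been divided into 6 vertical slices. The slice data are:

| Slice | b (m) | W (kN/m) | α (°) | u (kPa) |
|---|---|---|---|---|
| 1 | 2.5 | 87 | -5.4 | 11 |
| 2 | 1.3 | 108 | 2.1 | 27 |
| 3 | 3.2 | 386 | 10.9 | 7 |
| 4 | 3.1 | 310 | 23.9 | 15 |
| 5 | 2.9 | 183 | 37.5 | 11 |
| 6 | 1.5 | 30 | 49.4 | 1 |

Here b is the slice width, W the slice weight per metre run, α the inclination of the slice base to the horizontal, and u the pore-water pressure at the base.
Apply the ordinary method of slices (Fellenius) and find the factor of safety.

Ordinary method of slices: FS = Σ[c'·Δl_i + (W_i cosα_i − u_i·Δl_i)·tanφ'] / Σ W_i sinα_i, with Δl_i = b_i / cosα_i.
Slice 1: Δl = 2.5/cos(-5.4°) = 2.511 m; N'_1 = 87·cos(-5.4°) − 11·2.511 = 59.0; c'Δl = 30.89; W sinα = -8.2
Slice 2: Δl = 1.3/cos2.1° = 1.301 m; N'_2 = 108·cos2.1° − 27·1.301 = 72.8; c'Δl = 16.00; W sinα = 4.0
Slice 3: Δl = 3.2/cos10.9° = 3.259 m; N'_3 = 386·cos10.9° − 7·3.259 = 356.2; c'Δl = 40.08; W sinα = 73.0
Slice 4: Δl = 3.1/cos23.9° = 3.391 m; N'_4 = 310·cos23.9° − 15·3.391 = 232.6; c'Δl = 41.71; W sinα = 125.6
Slice 5: Δl = 2.9/cos37.5° = 3.655 m; N'_5 = 183·cos37.5° − 11·3.655 = 105.0; c'Δl = 44.96; W sinα = 111.4
Slice 6: Δl = 1.5/cos49.4° = 2.305 m; N'_6 = 30·cos49.4° − 1·2.305 = 17.2; c'Δl = 28.35; W sinα = 22.8
Σc'Δl = 202.0 kN/m; ΣN' = 842.8 kN/m; ΣW sinα = 328.5 kN/m
Resisting = 202.0 + 842.8·tan21.3° = 202.0 + 328.6 = 530.6 kN/m
FS = 530.6 / 328.5 = 1.615

FS = 1.61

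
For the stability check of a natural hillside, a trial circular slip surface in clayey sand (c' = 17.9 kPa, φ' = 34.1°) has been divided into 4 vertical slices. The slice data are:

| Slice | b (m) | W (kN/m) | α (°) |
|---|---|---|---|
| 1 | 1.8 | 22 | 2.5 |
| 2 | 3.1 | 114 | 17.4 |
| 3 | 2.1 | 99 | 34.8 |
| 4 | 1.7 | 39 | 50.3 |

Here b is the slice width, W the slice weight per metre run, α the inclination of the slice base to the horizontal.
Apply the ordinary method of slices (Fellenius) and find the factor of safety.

Ordinary method of slices: FS = Σ[c'·Δl_i + (W_i cosα_i)·tanφ'] / Σ W_i sinα_i, with Δl_i = b_i / cosα_i.
Slice 1: Δl = 1.8/cos2.5° = 1.802 m; N'_1 = 22·cos2.5° = 22.0; c'Δl = 32.25; W sinα = 1.0
Slice 2: Δl = 3.1/cos17.4° = 3.249 m; N'_2 = 114·cos17.4° = 108.8; c'Δl = 58.15; W sinα = 34.1
Slice 3: Δl = 2.1/cos34.8° = 2.557 m; N'_3 = 99·cos34.8° = 81.3; c'Δl = 45.78; W sinα = 56.5
Slice 4: Δl = 1.7/cos50.3° = 2.661 m; N'_4 = 39·cos50.3° = 24.9; c'Δl = 47.64; W sinα = 30.0
Σc'Δl = 183.8 kN/m; ΣN' = 237.0 kN/m; ΣW sinα = 121.6 kN/m
Resisting = 183.8 + 237.0·tan34.1° = 183.8 + 160.4 = 344.3 kN/m
FS = 344.3 / 121.6 = 2.832

FS = 2.83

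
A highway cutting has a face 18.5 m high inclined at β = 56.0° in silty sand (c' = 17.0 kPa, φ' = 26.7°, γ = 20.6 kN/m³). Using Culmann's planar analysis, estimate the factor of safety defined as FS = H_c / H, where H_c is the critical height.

FS = 1.03

H_c = (4c'/γ) · sinβ cosφ' / [1 − cos(β − φ')]
    = (4·17.0/20.6) · sin56.0°·cos26.7° / [1 − cos29.3°]
    = 3.301 · 0.7406 / 0.1279 = 19.11 m
FS = H_c / H = 19.11 / 18.5 = 1.033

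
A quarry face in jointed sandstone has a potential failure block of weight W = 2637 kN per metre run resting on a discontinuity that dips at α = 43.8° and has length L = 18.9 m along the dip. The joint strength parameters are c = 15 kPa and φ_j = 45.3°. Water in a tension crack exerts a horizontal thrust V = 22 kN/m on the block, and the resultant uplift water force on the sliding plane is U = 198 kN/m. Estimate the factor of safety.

Resolving the block weight along and normal to the plane and applying the Mohr–Coulomb strength on the joint:
N' = W cosα − U − V sinα = 2637·cos43.8° − 198 − 22·sin43.8° = 1690.1 kN/m
Driving force T = W sinα + V cosα = 2637·sin43.8° + 22·cos43.8° = 1841.1 kN/m
Resisting force R = c·L + N'·tanφ_j = 15·18.9 + 1690.1·tan45.3° = 283.5 + 1707.8 = 1991.3 kN/m
FS = R / T = 1991.3 / 1841.1 = 1.082

FS = 1.08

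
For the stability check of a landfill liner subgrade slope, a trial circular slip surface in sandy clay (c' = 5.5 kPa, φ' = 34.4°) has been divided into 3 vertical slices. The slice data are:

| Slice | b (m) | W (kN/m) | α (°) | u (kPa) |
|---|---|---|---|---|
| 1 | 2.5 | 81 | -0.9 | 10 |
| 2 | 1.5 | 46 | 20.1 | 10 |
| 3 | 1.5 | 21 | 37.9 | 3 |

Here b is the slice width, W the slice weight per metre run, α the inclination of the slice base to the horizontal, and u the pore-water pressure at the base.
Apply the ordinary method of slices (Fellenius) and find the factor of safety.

FS = 3.55

Ordinary method of slices: FS = Σ[c'·Δl_i + (W_i cosα_i − u_i·Δl_i)·tanφ'] / Σ W_i sinα_i, with Δl_i = b_i / cosα_i.
Slice 1: Δl = 2.5/cos(-0.9°) = 2.500 m; N'_1 = 81·cos(-0.9°) − 10·2.500 = 56.0; c'Δl = 13.75; W sinα = -1.3
Slice 2: Δl = 1.5/cos20.1° = 1.597 m; N'_2 = 46·cos20.1° − 10·1.597 = 27.2; c'Δl = 8.79; W sinα = 15.8
Slice 3: Δl = 1.5/cos37.9° = 1.901 m; N'_3 = 21·cos37.9° − 3·1.901 = 10.9; c'Δl = 10.46; W sinα = 12.9
Σc'Δl = 33.0 kN/m; ΣN' = 94.1 kN/m; ΣW sinα = 27.4 kN/m
Resisting = 33.0 + 94.1·tan34.4° = 33.0 + 64.4 = 97.4 kN/m
FS = 97.4 / 27.4 = 3.550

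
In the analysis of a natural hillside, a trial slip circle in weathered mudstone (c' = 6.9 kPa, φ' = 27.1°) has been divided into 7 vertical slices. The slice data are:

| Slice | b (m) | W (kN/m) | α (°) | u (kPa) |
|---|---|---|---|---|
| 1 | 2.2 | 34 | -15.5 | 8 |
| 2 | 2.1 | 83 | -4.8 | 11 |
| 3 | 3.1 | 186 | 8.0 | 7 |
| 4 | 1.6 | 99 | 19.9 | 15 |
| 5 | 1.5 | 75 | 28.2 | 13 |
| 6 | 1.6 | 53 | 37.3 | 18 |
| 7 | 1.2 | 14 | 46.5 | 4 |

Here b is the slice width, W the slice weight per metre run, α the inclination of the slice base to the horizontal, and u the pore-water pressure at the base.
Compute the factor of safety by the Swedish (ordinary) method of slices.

Ordinary method of slices: FS = Σ[c'·Δl_i + (W_i cosα_i − u_i·Δl_i)·tanφ'] / Σ W_i sinα_i, with Δl_i = b_i / cosα_i.
Slice 1: Δl = 2.2/cos(-15.5°) = 2.283 m; N'_1 = 34·cos(-15.5°) − 8·2.283 = 14.5; c'Δl = 15.75; W sinα = -9.1
Slice 2: Δl = 2.1/cos(-4.8°) = 2.107 m; N'_2 = 83·cos(-4.8°) − 11·2.107 = 59.5; c'Δl = 14.54; W sinα = -6.9
Slice 3: Δl = 3.1/cos8.0° = 3.130 m; N'_3 = 186·cos8.0° − 7·3.130 = 162.3; c'Δl = 21.60; W sinα = 25.9
Slice 4: Δl = 1.6/cos19.9° = 1.702 m; N'_4 = 99·cos19.9° − 15·1.702 = 67.6; c'Δl = 11.74; W sinα = 33.7
Slice 5: Δl = 1.5/cos28.2° = 1.702 m; N'_5 = 75·cos28.2° − 13·1.702 = 44.0; c'Δl = 11.74; W sinα = 35.4
Slice 6: Δl = 1.6/cos37.3° = 2.011 m; N'_6 = 53·cos37.3° − 18·2.011 = 6.0; c'Δl = 13.88; W sinα = 32.1
Slice 7: Δl = 1.2/cos46.5° = 1.743 m; N'_7 = 14·cos46.5° − 4·1.743 = 2.7; c'Δl = 12.03; W sinα = 10.2
Σc'Δl = 101.3 kN/m; ΣN' = 356.5 kN/m; ΣW sinα = 121.3 kN/m
Resisting = 101.3 + 356.5·tan27.1° = 101.3 + 182.4 = 283.7 kN/m
FS = 283.7 / 121.3 = 2.339

FS = 2.34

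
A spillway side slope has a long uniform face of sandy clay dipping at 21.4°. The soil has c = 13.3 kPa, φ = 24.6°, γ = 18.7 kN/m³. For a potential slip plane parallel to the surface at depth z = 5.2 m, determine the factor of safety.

FS = 1.57

For an infinite slope with a slip plane parallel to the surface (no pore pressure): FS = [c + γz cos²β tanφ] / [γz sinβ cosβ].
γz = 18.7·5.2 = 97.24 kN/m²
Numerator = 13.3 + 97.24·cos²21.4°·tan24.6° = 13.3 + 97.24·0.8669·0.4578 = 51.893 kPa
Denominator = 97.24·sin21.4°·cos21.4° = 97.24·0.3649·0.9311 = 33.034 kPa
FS = 51.893 / 33.034 = 1.571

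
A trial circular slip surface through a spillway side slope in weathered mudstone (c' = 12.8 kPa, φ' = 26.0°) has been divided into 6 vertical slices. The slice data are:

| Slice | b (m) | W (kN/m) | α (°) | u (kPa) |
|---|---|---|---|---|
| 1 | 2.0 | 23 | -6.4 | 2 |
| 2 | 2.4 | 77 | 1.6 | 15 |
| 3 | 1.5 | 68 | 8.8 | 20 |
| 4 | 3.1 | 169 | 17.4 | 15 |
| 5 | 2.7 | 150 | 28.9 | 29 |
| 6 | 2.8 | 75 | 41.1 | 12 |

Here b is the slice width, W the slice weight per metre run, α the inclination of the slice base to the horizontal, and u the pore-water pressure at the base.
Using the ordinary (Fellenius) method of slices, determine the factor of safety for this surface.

FS = 1.83

Ordinary method of slices: FS = Σ[c'·Δl_i + (W_i cosα_i − u_i·Δl_i)·tanφ'] / Σ W_i sinα_i, with Δl_i = b_i / cosα_i.
Slice 1: Δl = 2.0/cos(-6.4°) = 2.013 m; N'_1 = 23·cos(-6.4°) − 2·2.013 = 18.8; c'Δl = 25.76; W sinα = -2.6
Slice 2: Δl = 2.4/cos1.6° = 2.401 m; N'_2 = 77·cos1.6° − 15·2.401 = 41.0; c'Δl = 30.73; W sinα = 2.1
Slice 3: Δl = 1.5/cos8.8° = 1.518 m; N'_3 = 68·cos8.8° − 20·1.518 = 36.8; c'Δl = 19.43; W sinα = 10.4
Slice 4: Δl = 3.1/cos17.4° = 3.249 m; N'_4 = 169·cos17.4° − 15·3.249 = 112.5; c'Δl = 41.58; W sinα = 50.5
Slice 5: Δl = 2.7/cos28.9° = 3.084 m; N'_5 = 150·cos28.9° − 29·3.084 = 41.9; c'Δl = 39.48; W sinα = 72.5
Slice 6: Δl = 2.8/cos41.1° = 3.716 m; N'_6 = 75·cos41.1° − 12·3.716 = 11.9; c'Δl = 47.56; W sinα = 49.3
Σc'Δl = 204.5 kN/m; ΣN' = 263.0 kN/m; ΣW sinα = 182.3 kN/m
Resisting = 204.5 + 263.0·tan26.0° = 204.5 + 128.3 = 332.8 kN/m
FS = 332.8 / 182.3 = 1.825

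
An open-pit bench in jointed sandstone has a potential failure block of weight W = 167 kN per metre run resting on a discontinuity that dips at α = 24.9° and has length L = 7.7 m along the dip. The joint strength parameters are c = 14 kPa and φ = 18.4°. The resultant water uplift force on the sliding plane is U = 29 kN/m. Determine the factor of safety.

Resolving the block weight along and normal to the plane and applying the Mohr–Coulomb strength on the joint:
N' = W cosα − U = 167·cos24.9° − 29 = 122.5 kN/m
Driving force T = W sinα = 167·sin24.9° = 70.3 kN/m
Resisting force R = c·L + N'·tanφ = 14·7.7 + 122.5·tan18.4° = 107.8 + 40.7 = 148.5 kN/m
FS = R / T = 148.5 / 70.3 = 2.113

FS = 2.11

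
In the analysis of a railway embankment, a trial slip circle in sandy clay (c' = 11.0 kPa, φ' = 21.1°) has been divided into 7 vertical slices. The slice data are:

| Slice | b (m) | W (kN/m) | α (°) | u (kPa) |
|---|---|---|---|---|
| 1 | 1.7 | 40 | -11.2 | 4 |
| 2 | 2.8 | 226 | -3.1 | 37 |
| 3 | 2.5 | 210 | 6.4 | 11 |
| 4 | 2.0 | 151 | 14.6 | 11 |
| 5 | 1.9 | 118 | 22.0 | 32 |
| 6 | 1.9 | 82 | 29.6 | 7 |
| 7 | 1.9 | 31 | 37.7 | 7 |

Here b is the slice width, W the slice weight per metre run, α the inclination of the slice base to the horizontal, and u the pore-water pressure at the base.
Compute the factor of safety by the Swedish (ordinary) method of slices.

FS = 2.70

Ordinary method of slices: FS = Σ[c'·Δl_i + (W_i cosα_i − u_i·Δl_i)·tanφ'] / Σ W_i sinα_i, with Δl_i = b_i / cosα_i.
Slice 1: Δl = 1.7/cos(-11.2°) = 1.733 m; N'_1 = 40·cos(-11.2°) − 4·1.733 = 32.3; c'Δl = 19.06; W sinα = -7.8
Slice 2: Δl = 2.8/cos(-3.1°) = 2.804 m; N'_2 = 226·cos(-3.1°) − 37·2.804 = 121.9; c'Δl = 30.85; W sinα = -12.2
Slice 3: Δl = 2.5/cos6.4° = 2.516 m; N'_3 = 210·cos6.4° − 11·2.516 = 181.0; c'Δl = 27.67; W sinα = 23.4
Slice 4: Δl = 2.0/cos14.6° = 2.067 m; N'_4 = 151·cos14.6° − 11·2.067 = 123.4; c'Δl = 22.73; W sinα = 38.1
Slice 5: Δl = 1.9/cos22.0° = 2.049 m; N'_5 = 118·cos22.0° − 32·2.049 = 43.8; c'Δl = 22.54; W sinα = 44.2
Slice 6: Δl = 1.9/cos29.6° = 2.185 m; N'_6 = 82·cos29.6° − 7·2.185 = 56.0; c'Δl = 24.04; W sinα = 40.5
Slice 7: Δl = 1.9/cos37.7° = 2.401 m; N'_7 = 31·cos37.7° − 7·2.401 = 7.7; c'Δl = 26.41; W sinα = 19.0
Σc'Δl = 173.3 kN/m; ΣN' = 566.2 kN/m; ΣW sinα = 145.1 kN/m
Resisting = 173.3 + 566.2·tan21.1° = 173.3 + 218.5 = 391.8 kN/m
FS = 391.8 / 145.1 = 2.699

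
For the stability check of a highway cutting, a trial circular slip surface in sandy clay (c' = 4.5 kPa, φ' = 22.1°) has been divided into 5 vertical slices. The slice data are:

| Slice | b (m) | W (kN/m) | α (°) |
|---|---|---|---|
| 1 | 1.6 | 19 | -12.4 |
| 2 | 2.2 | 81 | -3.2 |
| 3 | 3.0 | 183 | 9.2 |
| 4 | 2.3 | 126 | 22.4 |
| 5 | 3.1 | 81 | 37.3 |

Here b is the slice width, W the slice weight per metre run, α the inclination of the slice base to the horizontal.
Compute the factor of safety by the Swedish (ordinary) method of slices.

Ordinary method of slices: FS = Σ[c'·Δl_i + (W_i cosα_i)·tanφ'] / Σ W_i sinα_i, with Δl_i = b_i / cosα_i.
Slice 1: Δl = 1.6/cos(-12.4°) = 1.638 m; N'_1 = 19·cos(-12.4°) = 18.6; c'Δl = 7.37; W sinα = -4.1
Slice 2: Δl = 2.2/cos(-3.2°) = 2.203 m; N'_2 = 81·cos(-3.2°) = 80.9; c'Δl = 9.92; W sinα = -4.5
Slice 3: Δl = 3.0/cos9.2° = 3.039 m; N'_3 = 183·cos9.2° = 180.6; c'Δl = 13.68; W sinα = 29.3
Slice 4: Δl = 2.3/cos22.4° = 2.488 m; N'_4 = 126·cos22.4° = 116.5; c'Δl = 11.19; W sinα = 48.0
Slice 5: Δl = 3.1/cos37.3° = 3.897 m; N'_5 = 81·cos37.3° = 64.4; c'Δl = 17.54; W sinα = 49.1
Σc'Δl = 59.7 kN/m; ΣN' = 461.0 kN/m; ΣW sinα = 117.8 kN/m
Resisting = 59.7 + 461.0·tan22.1° = 59.7 + 187.2 = 246.9 kN/m
FS = 246.9 / 117.8 = 2.097

FS = 2.10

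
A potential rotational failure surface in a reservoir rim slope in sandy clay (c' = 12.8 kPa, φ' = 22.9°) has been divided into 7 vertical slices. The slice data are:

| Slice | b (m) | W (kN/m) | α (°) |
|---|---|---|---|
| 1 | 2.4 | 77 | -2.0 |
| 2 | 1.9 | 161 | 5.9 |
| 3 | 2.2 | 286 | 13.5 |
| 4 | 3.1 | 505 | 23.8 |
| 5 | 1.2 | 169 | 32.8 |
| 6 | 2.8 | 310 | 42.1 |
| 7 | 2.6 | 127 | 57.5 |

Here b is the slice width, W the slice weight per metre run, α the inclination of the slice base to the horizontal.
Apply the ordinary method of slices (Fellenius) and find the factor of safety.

FS = 1.24

Ordinary method of slices: FS = Σ[c'·Δl_i + (W_i cosα_i)·tanφ'] / Σ W_i sinα_i, with Δl_i = b_i / cosα_i.
Slice 1: Δl = 2.4/cos(-2.0°) = 2.401 m; N'_1 = 77·cos(-2.0°) = 77.0; c'Δl = 30.74; W sinα = -2.7
Slice 2: Δl = 1.9/cos5.9° = 1.910 m; N'_2 = 161·cos5.9° = 160.1; c'Δl = 24.45; W sinα = 16.5
Slice 3: Δl = 2.2/cos13.5° = 2.263 m; N'_3 = 286·cos13.5° = 278.1; c'Δl = 28.96; W sinα = 66.8
Slice 4: Δl = 3.1/cos23.8° = 3.388 m; N'_4 = 505·cos23.8° = 462.1; c'Δl = 43.37; W sinα = 203.8
Slice 5: Δl = 1.2/cos32.8° = 1.428 m; N'_5 = 169·cos32.8° = 142.1; c'Δl = 18.27; W sinα = 91.5
Slice 6: Δl = 2.8/cos42.1° = 3.774 m; N'_6 = 310·cos42.1° = 230.0; c'Δl = 48.30; W sinα = 207.8
Slice 7: Δl = 2.6/cos57.5° = 4.839 m; N'_7 = 127·cos57.5° = 68.2; c'Δl = 61.94; W sinα = 107.1
Σc'Δl = 256.0 kN/m; ΣN' = 1417.6 kN/m; ΣW sinα = 690.9 kN/m
Resisting = 256.0 + 1417.6·tan22.9° = 256.0 + 598.8 = 854.8 kN/m
FS = 854.8 / 690.9 = 1.237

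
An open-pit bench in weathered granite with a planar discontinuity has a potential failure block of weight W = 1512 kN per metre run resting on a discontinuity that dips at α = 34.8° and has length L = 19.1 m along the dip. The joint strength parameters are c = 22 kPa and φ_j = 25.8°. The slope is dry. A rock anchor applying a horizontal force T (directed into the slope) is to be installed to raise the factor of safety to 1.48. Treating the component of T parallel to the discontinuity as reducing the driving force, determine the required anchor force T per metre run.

T = 172 kN/m

Resolving forces along and normal to the sliding plane, with the horizontal anchor force T adding T·sinα to the effective normal force and T·cosα acting up the plane against the driving force:
FS = [cL + (W cosα + T sinα) tanφ_j] / [W sinα − T cosα]
Without the anchor: N' = 1241.6 kN/m, driving T_d = 862.9 kN/m, resisting R = 22·19.1 + 1241.6·tan25.8° = 1020.4 kN/m, FS = 1.18.
Setting FS = 1.48 and solving for T:
1.48·(862.9 − T cos34.8°) = 1020.4 + T sin34.8°·tan25.8°
T·(sin34.8°·tan25.8° + 1.48·cos34.8°) = 1.48·862.9 − 1020.4
T·(0.5707·0.4834 + 1.48·0.8211) = 1277.1 − 1020.4 = 256.7
T·1.4912 = 256.7
T = 172.2 kN/m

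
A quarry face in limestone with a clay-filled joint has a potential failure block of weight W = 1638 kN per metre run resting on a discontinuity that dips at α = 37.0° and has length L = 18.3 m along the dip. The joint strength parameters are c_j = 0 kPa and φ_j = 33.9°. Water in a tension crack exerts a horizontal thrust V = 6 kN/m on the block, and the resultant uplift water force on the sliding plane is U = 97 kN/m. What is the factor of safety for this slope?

FS = 0.82

Resolving the block weight along and normal to the plane and applying the Mohr–Coulomb strength on the joint:
N' = W cosα − U − V sinα = 1638·cos37.0° − 97 − 6·sin37.0° = 1207.6 kN/m
Driving force T = W sinα + V cosα = 1638·sin37.0° + 6·cos37.0° = 990.6 kN/m
Resisting force R = c_j·L + N'·tanφ_j = 0·18.3 + 1207.6·tan33.9° = 0.0 + 811.4 = 811.4 kN/m
FS = R / T = 811.4 / 990.6 = 0.819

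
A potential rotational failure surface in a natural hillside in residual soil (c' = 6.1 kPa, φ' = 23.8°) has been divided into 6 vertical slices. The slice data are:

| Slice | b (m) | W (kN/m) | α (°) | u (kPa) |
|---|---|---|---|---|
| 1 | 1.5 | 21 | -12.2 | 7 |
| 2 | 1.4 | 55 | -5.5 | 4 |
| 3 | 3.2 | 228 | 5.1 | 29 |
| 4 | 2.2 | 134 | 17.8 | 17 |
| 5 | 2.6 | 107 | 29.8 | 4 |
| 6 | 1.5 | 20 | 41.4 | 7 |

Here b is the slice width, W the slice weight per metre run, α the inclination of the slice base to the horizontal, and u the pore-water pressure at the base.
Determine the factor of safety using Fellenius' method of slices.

FS = 2.05

Ordinary method of slices: FS = Σ[c'·Δl_i + (W_i cosα_i − u_i·Δl_i)·tanφ'] / Σ W_i sinα_i, with Δl_i = b_i / cosα_i.
Slice 1: Δl = 1.5/cos(-12.2°) = 1.535 m; N'_1 = 21·cos(-12.2°) − 7·1.535 = 9.8; c'Δl = 9.36; W sinα = -4.4
Slice 2: Δl = 1.4/cos(-5.5°) = 1.406 m; N'_2 = 55·cos(-5.5°) − 4·1.406 = 49.1; c'Δl = 8.58; W sinα = -5.3
Slice 3: Δl = 3.2/cos5.1° = 3.213 m; N'_3 = 228·cos5.1° − 29·3.213 = 133.9; c'Δl = 19.60; W sinα = 20.3
Slice 4: Δl = 2.2/cos17.8° = 2.311 m; N'_4 = 134·cos17.8° − 17·2.311 = 88.3; c'Δl = 14.09; W sinα = 41.0
Slice 5: Δl = 2.6/cos29.8° = 2.996 m; N'_5 = 107·cos29.8° − 4·2.996 = 80.9; c'Δl = 18.28; W sinα = 53.2
Slice 6: Δl = 1.5/cos41.4° = 2.000 m; N'_6 = 20·cos41.4° − 7·2.000 = 1.0; c'Δl = 12.20; W sinα = 13.2
Σc'Δl = 82.1 kN/m; ΣN' = 363.0 kN/m; ΣW sinα = 117.9 kN/m
Resisting = 82.1 + 363.0·tan23.8° = 82.1 + 160.1 = 242.2 kN/m
FS = 242.2 / 117.9 = 2.054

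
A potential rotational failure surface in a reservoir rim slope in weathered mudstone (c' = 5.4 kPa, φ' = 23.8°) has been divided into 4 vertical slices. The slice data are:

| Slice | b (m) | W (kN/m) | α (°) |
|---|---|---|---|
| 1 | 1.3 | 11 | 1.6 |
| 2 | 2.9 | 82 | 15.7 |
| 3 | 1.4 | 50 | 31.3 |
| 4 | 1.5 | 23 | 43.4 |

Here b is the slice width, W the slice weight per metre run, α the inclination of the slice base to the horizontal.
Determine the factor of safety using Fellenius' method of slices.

FS = 1.70

Ordinary method of slices: FS = Σ[c'·Δl_i + (W_i cosα_i)·tanφ'] / Σ W_i sinα_i, with Δl_i = b_i / cosα_i.
Slice 1: Δl = 1.3/cos1.6° = 1.301 m; N'_1 = 11·cos1.6° = 11.0; c'Δl = 7.02; W sinα = 0.3
Slice 2: Δl = 2.9/cos15.7° = 3.012 m; N'_2 = 82·cos15.7° = 78.9; c'Δl = 16.27; W sinα = 22.2
Slice 3: Δl = 1.4/cos31.3° = 1.638 m; N'_3 = 50·cos31.3° = 42.7; c'Δl = 8.85; W sinα = 26.0
Slice 4: Δl = 1.5/cos43.4° = 2.064 m; N'_4 = 23·cos43.4° = 16.7; c'Δl = 11.15; W sinα = 15.8
Σc'Δl = 43.3 kN/m; ΣN' = 149.4 kN/m; ΣW sinα = 64.3 kN/m
Resisting = 43.3 + 149.4·tan23.8° = 43.3 + 65.9 = 109.2 kN/m
FS = 109.2 / 64.3 = 1.698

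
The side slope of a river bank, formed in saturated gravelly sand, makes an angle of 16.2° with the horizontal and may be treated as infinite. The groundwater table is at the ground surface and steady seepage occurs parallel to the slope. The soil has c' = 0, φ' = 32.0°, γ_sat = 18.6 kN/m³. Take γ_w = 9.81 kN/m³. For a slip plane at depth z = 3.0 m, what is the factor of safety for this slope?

With seepage parallel to the slope and the water table at the surface, the effective normal stress on the slip plane uses the buoyant unit weight γ' = γ_sat − γ_w while the driving shear stress uses γ_sat:
FS = [c' + γ' z cos²β tanφ'] / [γ_sat z sinβ cosβ]
(For c' = 0 this reduces to FS = (γ'/γ_sat)·tanφ'/tanβ.)
γ' = 18.6 − 9.81 = 8.79 kN/m³
Numerator = 0.0 + 8.79·3.0·cos²16.2°·tan32.0° = 0.0 + 8.79·3.0·0.9222·0.6249 = 15.195 kPa
Denominator = 18.6·3.0·sin16.2°·cos16.2° = 18.6·3.0·0.2790·0.9603 = 14.950 kPa
FS = 15.195 / 14.950 = 1.016

FS = 1.02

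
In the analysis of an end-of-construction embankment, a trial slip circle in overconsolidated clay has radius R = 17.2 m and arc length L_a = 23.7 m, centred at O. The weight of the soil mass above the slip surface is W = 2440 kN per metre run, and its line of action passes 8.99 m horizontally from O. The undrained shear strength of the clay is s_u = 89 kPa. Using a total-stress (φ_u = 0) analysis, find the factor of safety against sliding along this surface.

Taking moments about the centre O, the resisting moment is provided by the undrained shear strength acting along the arc:
M_R = s_u·L_a·R = 89·23.70·17.2 = 36280.0 kN·m/m
M_D = W·d = 2440·8.99 = 21935.6 kN·m/m
FS = M_R / M_D = 36280.0 / 21935.6 = 1.654

FS = 1.65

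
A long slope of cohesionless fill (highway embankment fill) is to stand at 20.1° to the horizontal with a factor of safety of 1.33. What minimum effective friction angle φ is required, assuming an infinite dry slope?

FS = tanφ/tanβ ⇒ tanφ = FS · tanβ = 1.33 · tan20.1° = 0.4867
φ = arctan(0.4867) = 25.95°

φ = 26.0°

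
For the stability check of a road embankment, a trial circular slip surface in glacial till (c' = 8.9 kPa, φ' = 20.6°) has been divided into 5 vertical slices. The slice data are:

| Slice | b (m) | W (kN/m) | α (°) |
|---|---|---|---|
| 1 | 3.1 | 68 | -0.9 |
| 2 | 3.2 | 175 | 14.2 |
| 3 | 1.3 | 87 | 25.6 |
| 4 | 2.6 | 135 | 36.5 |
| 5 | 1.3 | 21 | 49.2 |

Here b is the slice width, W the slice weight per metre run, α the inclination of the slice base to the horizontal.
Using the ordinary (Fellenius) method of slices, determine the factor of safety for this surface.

Ordinary method of slices: FS = Σ[c'·Δl_i + (W_i cosα_i)·tanφ'] / Σ W_i sinα_i, with Δl_i = b_i / cosα_i.
Slice 1: Δl = 3.1/cos(-0.9°) = 3.100 m; N'_1 = 68·cos(-0.9°) = 68.0; c'Δl = 27.59; W sinα = -1.1
Slice 2: Δl = 3.2/cos14.2° = 3.301 m; N'_2 = 175·cos14.2° = 169.7; c'Δl = 29.38; W sinα = 42.9
Slice 3: Δl = 1.3/cos25.6° = 1.442 m; N'_3 = 87·cos25.6° = 78.5; c'Δl = 12.83; W sinα = 37.6
Slice 4: Δl = 2.6/cos36.5° = 3.234 m; N'_4 = 135·cos36.5° = 108.5; c'Δl = 28.79; W sinα = 80.3
Slice 5: Δl = 1.3/cos49.2° = 1.990 m; N'_5 = 21·cos49.2° = 13.7; c'Δl = 17.71; W sinα = 15.9
Σc'Δl = 116.3 kN/m; ΣN' = 438.3 kN/m; ΣW sinα = 175.7 kN/m
Resisting = 116.3 + 438.3·tan20.6° = 116.3 + 164.8 = 281.1 kN/m
FS = 281.1 / 175.7 = 1.600

FS = 1.60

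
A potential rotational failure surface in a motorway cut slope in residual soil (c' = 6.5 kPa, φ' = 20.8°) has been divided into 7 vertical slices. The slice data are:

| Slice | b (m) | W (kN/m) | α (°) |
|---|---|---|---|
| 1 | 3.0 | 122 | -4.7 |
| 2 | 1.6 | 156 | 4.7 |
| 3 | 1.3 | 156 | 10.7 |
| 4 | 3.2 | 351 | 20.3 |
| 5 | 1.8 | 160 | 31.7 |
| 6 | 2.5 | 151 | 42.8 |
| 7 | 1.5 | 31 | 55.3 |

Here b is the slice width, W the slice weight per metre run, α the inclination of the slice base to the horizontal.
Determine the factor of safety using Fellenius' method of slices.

FS = 1.38

Ordinary method of slices: FS = Σ[c'·Δl_i + (W_i cosα_i)·tanφ'] / Σ W_i sinα_i, with Δl_i = b_i / cosα_i.
Slice 1: Δl = 3.0/cos(-4.7°) = 3.010 m; N'_1 = 122·cos(-4.7°) = 121.6; c'Δl = 19.57; W sinα = -10.0
Slice 2: Δl = 1.6/cos4.7° = 1.605 m; N'_2 = 156·cos4.7° = 155.5; c'Δl = 10.44; W sinα = 12.8
Slice 3: Δl = 1.3/cos10.7° = 1.323 m; N'_3 = 156·cos10.7° = 153.3; c'Δl = 8.60; W sinα = 29.0
Slice 4: Δl = 3.2/cos20.3° = 3.412 m; N'_4 = 351·cos20.3° = 329.2; c'Δl = 22.18; W sinα = 121.8
Slice 5: Δl = 1.8/cos31.7° = 2.116 m; N'_5 = 160·cos31.7° = 136.1; c'Δl = 13.75; W sinα = 84.1
Slice 6: Δl = 2.5/cos42.8° = 3.407 m; N'_6 = 151·cos42.8° = 110.8; c'Δl = 22.15; W sinα = 102.6
Slice 7: Δl = 1.5/cos55.3° = 2.635 m; N'_7 = 31·cos55.3° = 17.6; c'Δl = 17.13; W sinα = 25.5
Σc'Δl = 113.8 kN/m; ΣN' = 1024.1 kN/m; ΣW sinα = 365.7 kN/m
Resisting = 113.8 + 1024.1·tan20.8° = 113.8 + 389.0 = 502.8 kN/m
FS = 502.8 / 365.7 = 1.375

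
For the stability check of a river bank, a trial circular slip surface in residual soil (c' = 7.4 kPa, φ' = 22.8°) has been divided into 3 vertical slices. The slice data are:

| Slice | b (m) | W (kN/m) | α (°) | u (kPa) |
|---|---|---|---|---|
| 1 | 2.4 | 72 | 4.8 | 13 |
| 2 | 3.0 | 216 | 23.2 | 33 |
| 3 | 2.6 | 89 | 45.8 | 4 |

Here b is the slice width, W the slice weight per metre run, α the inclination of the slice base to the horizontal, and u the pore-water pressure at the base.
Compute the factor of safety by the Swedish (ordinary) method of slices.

Ordinary method of slices: FS = Σ[c'·Δl_i + (W_i cosα_i − u_i·Δl_i)·tanφ'] / Σ W_i sinα_i, with Δl_i = b_i / cosα_i.
Slice 1: Δl = 2.4/cos4.8° = 2.408 m; N'_1 = 72·cos4.8° − 13·2.408 = 40.4; c'Δl = 17.82; W sinα = 6.0
Slice 2: Δl = 3.0/cos23.2° = 3.264 m; N'_2 = 216·cos23.2° − 33·3.264 = 90.8; c'Δl = 24.15; W sinα = 85.1
Slice 3: Δl = 2.6/cos45.8° = 3.729 m; N'_3 = 89·cos45.8° − 4·3.729 = 47.1; c'Δl = 27.60; W sinα = 63.8
Σc'Δl = 69.6 kN/m; ΣN' = 178.4 kN/m; ΣW sinα = 154.9 kN/m
Resisting = 69.6 + 178.4·tan22.8° = 69.6 + 75.0 = 144.6 kN/m
FS = 144.6 / 154.9 = 0.933

FS = 0.93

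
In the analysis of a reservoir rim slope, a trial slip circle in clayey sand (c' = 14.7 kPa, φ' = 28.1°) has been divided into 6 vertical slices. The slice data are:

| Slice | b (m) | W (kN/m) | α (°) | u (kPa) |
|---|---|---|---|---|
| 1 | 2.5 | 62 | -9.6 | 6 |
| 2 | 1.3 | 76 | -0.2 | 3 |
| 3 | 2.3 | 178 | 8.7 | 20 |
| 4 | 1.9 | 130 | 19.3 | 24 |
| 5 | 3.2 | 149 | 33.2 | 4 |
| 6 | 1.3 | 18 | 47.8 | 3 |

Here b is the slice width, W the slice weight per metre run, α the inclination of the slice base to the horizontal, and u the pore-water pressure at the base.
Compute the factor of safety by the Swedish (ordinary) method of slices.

Ordinary method of slices: FS = Σ[c'·Δl_i + (W_i cosα_i − u_i·Δl_i)·tanφ'] / Σ W_i sinα_i, with Δl_i = b_i / cosα_i.
Slice 1: Δl = 2.5/cos(-9.6°) = 2.536 m; N'_1 = 62·cos(-9.6°) − 6·2.536 = 45.9; c'Δl = 37.27; W sinα = -10.3
Slice 2: Δl = 1.3/cos(-0.2°) = 1.300 m; N'_2 = 76·cos(-0.2°) − 3·1.300 = 72.1; c'Δl = 19.11; W sinα = -0.3
Slice 3: Δl = 2.3/cos8.7° = 2.327 m; N'_3 = 178·cos8.7° − 20·2.327 = 129.4; c'Δl = 34.20; W sinα = 26.9
Slice 4: Δl = 1.9/cos19.3° = 2.013 m; N'_4 = 130·cos19.3° − 24·2.013 = 74.4; c'Δl = 29.59; W sinα = 43.0
Slice 5: Δl = 3.2/cos33.2° = 3.824 m; N'_5 = 149·cos33.2° − 4·3.824 = 109.4; c'Δl = 56.22; W sinα = 81.6
Slice 6: Δl = 1.3/cos47.8° = 1.935 m; N'_6 = 18·cos47.8° − 3·1.935 = 6.3; c'Δl = 28.45; W sinα = 13.3
Σc'Δl = 204.8 kN/m; ΣN' = 437.5 kN/m; ΣW sinα = 154.2 kN/m
Resisting = 204.8 + 437.5·tan28.1° = 204.8 + 233.6 = 438.4 kN/m
FS = 438.4 / 154.2 = 2.843

FS = 2.84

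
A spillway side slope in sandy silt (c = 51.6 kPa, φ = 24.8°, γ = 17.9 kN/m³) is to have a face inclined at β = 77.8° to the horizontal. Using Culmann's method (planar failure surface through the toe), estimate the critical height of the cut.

H_c = 25.69 m

Culmann's analysis gives the critical failure plane at α_cr = (β + φ)/2 = (77.8 + 24.8)/2 = 51.3°, and the critical height
H_c = (4c/γ) · sinβ cosφ / [1 − cos(β − φ)]
    = (4·51.6/17.9) · sin77.8°·cos24.8° / [1 − cos(53.0°)]
    = 11.531 · 0.9774·0.9078 / [1 − 0.6018]
    = 11.531 · 0.8873 / 0.3982
    = 25.69 m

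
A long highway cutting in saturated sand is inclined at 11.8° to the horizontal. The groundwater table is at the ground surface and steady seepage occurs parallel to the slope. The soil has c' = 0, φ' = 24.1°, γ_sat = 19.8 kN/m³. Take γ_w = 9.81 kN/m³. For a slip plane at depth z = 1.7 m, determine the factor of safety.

With seepage parallel to the slope and the water table at the surface, the effective normal stress on the slip plane uses the buoyant unit weight γ' = γ_sat − γ_w while the driving shear stress uses γ_sat:
FS = [c' + γ' z cos²β tanφ'] / [γ_sat z sinβ cosβ]
(For c' = 0 this reduces to FS = (γ'/γ_sat)·tanφ'/tanβ.)
γ' = 19.8 − 9.81 = 9.99 kN/m³
Numerator = 0.0 + 9.99·1.7·cos²11.8°·tan24.1° = 0.0 + 9.99·1.7·0.9582·0.4473 = 7.279 kPa
Denominator = 19.8·1.7·sin11.8°·cos11.8° = 19.8·1.7·0.2045·0.9789 = 6.738 kPa
FS = 7.279 / 6.738 = 1.080

FS = 1.08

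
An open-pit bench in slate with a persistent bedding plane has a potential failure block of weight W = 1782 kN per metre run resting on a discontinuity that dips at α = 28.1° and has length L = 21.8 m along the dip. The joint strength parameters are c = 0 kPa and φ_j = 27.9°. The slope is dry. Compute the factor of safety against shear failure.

FS = 0.99

Resolving the block weight along and normal to the plane and applying the Mohr–Coulomb strength on the joint:
N' = W cosα = 1782·cos28.1° = 1572.0 kN/m
Driving force T = W sinα = 1782·sin28.1° = 839.3 kN/m
Resisting force R = c·L + N'·tanφ_j = 0·21.8 + 1572.0·tan27.9° = 0.0 + 832.3 = 832.3 kN/m
FS = R / T = 832.3 / 839.3 = 0.992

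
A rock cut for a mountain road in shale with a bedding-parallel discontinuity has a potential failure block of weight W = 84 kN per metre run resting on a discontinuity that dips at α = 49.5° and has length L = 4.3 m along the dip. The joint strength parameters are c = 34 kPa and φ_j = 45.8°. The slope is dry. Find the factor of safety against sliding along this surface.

FS = 3.17

Resolving the block weight along and normal to the plane and applying the Mohr–Coulomb strength on the joint:
N' = W cosα = 84·cos49.5° = 54.6 kN/m
Driving force T = W sinα = 84·sin49.5° = 63.9 kN/m
Resisting force R = c·L + N'·tanφ_j = 34·4.3 + 54.6·tan45.8° = 146.2 + 56.1 = 202.3 kN/m
FS = R / T = 202.3 / 63.9 = 3.167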